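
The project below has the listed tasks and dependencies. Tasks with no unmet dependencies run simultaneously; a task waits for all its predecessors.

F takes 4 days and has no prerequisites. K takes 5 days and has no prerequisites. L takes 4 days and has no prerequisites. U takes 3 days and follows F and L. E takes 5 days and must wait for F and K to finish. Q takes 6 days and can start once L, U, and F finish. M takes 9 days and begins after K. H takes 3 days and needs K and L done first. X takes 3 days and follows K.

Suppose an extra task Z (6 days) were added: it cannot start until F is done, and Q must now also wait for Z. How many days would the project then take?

16

Originally the project takes 14 days.
With Z inserted, Q now waits for max(L, U, F, Z).
New critical path: F→Z→Q = 4+6+6 = 16 ⇒ 16 days.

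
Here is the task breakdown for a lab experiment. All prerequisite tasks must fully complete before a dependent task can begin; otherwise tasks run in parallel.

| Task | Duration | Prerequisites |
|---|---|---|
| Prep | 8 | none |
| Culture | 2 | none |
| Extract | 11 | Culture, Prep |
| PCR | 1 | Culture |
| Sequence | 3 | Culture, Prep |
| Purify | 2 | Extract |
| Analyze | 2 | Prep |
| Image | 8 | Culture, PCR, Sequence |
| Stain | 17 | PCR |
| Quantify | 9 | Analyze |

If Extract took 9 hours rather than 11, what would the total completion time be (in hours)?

20

Critical path before the change: Prep→Extract→Purify = 8+11+2 = 21 giving 21 hours.
Extract lies on that path, so at 9 hours the path becomes 19 hours.
Now Culture→PCR→Stain = 2+1+17 = 20 is longest, so the finish becomes 20 hours.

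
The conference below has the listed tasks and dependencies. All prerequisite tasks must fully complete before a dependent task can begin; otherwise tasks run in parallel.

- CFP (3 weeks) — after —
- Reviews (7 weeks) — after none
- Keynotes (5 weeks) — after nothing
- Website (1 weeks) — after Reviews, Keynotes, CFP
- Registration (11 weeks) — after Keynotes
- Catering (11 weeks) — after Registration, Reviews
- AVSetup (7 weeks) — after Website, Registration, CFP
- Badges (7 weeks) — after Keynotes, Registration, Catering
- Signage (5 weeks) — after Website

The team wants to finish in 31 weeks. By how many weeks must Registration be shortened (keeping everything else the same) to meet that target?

3

Current finish: 34 weeks; target: 31.
Registration is on every critical path, so each week cut from Registration cuts the finish by one (this holds down to a finish of 25).
Need 34 − 31 = 3 weeks off Registration → Registration becomes 8 weeks, finish becomes 31.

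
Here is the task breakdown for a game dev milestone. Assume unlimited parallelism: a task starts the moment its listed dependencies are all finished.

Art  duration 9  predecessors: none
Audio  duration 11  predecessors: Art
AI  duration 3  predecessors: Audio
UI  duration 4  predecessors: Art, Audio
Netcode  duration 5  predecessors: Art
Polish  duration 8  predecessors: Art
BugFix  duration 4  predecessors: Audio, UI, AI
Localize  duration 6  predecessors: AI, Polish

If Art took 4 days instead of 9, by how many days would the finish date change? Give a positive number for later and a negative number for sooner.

-5

As given, the longest chain is Art→Audio→AI→Localize = 9+11+3+6 = 29, so the finish is 29 days.
Since Art is critical, the -5 change carries straight to that chain (now 24 days).
The critical path is still Art→Audio→AI→Localize; finish is now 24 days.
Change in finish: 24 − 29 = -5 days.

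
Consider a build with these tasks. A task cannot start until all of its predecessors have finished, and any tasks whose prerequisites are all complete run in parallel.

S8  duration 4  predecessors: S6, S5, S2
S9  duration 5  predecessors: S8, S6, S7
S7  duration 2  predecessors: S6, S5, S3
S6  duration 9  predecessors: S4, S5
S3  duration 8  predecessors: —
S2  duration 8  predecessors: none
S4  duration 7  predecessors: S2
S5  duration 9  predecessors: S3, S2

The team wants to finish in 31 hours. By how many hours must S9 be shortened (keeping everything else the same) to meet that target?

4

Current finish: 35 hours; target: 31.
S9 is on every critical path, so each hour cut from S9 cuts the finish by one (this holds down to a finish of 31).
Need 35 − 31 = 4 hours off S9 → S9 becomes 1 hour, finish becomes 31.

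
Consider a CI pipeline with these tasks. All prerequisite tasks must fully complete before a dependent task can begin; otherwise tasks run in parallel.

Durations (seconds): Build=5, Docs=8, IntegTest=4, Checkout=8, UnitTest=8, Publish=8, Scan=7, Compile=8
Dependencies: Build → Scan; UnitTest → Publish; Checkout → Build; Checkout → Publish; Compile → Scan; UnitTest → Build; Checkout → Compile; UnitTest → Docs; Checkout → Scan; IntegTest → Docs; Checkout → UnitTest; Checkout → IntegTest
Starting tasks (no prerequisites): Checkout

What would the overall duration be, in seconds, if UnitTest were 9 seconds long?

Critical path before the change: Checkout→UnitTest→Build→Scan = 8+8+5+7 = 28 giving 28 seconds.
Since UnitTest is critical, the +1 change carries straight to that chain (now 29 seconds).
The critical path is still Checkout→UnitTest→Build→Scan; finish is now 29 seconds.

29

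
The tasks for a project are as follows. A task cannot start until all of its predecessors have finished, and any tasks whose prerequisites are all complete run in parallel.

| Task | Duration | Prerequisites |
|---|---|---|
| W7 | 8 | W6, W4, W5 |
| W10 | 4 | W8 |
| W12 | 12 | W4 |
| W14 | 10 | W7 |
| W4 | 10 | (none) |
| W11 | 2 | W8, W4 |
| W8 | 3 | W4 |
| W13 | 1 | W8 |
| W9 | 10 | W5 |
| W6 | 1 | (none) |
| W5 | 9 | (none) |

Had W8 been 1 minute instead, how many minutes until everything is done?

As given, the longest chain is W4→W7→W14 = 10+8+10 = 28, so the finish is 28 minutes.
W8 has 11 minutes of float (longest path through it is 17).
The critical path is still W4→W7→W14; finish is now 28 minutes.

28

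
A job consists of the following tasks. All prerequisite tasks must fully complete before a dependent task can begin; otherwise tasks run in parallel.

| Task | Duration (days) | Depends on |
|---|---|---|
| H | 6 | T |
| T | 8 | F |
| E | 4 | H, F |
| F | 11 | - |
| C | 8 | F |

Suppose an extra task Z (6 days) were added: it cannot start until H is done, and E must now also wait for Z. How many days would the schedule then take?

35

Originally the schedule takes 29 days.
With Z inserted, E now waits for max(H, F, Z).
New critical path: F→T→H→Z→E = 11+8+6+6+4 = 35 ⇒ 35 days.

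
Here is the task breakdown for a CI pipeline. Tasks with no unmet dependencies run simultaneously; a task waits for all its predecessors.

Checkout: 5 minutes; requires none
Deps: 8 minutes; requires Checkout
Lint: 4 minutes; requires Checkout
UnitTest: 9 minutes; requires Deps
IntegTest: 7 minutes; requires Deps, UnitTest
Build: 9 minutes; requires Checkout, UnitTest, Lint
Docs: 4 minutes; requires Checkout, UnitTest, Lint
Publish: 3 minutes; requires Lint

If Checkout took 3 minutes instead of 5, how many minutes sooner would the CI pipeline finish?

2

Critical path before the change: Checkout→Deps→UnitTest→Build = 5+8+9+9 = 31 giving 31 minutes.
Since Checkout is critical, the -2 change carries straight to that chain (now 29 minutes).
No other chain overtakes it, so the finish is 29 minutes.
Change in finish: 29 − 31 = -2 minutes.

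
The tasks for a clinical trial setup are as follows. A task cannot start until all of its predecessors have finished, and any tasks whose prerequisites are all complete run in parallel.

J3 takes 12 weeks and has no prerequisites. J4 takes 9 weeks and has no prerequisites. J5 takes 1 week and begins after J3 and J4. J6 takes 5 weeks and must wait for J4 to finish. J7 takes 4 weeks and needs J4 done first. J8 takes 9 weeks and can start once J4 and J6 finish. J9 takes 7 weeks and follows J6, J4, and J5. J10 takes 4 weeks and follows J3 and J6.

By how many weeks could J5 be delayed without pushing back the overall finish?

Critical path: J4→J6→J8 = 9+5+9 = 23, so the finish is 23 weeks.
The longest chain containing J5 totals 20 weeks.
Float = 23 − 20 = 3.

3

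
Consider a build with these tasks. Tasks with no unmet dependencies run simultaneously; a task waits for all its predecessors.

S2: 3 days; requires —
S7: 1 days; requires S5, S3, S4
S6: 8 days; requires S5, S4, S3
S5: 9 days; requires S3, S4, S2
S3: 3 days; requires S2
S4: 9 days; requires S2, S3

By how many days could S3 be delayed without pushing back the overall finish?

0

The longest chain is S2→S3→S4→S5→S6 = 3+3+9+9+8 = 32; overall finish 32 days.
Longest path through S3: 32 days (earliest finish 6, latest finish 6).
Slack of S3 = 3 − 3 = 0 days.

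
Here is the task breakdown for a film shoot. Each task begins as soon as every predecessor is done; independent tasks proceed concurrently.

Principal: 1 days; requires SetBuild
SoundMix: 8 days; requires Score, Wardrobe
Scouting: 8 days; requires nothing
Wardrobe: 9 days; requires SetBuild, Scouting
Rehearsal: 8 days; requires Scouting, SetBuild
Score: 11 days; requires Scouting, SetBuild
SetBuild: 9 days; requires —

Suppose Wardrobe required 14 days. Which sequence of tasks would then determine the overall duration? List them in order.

Actual critical path: SetBuild→Score→SoundMix = 9+11+8 = 28 ⇒ 28 days.
The longest path through Wardrobe is only 26 days, so Wardrobe has float 2.
Now SetBuild→Wardrobe→SoundMix = 9+14+8 = 31 is longest, so the finish becomes 31 days.

SetBuild, Wardrobe, SoundMix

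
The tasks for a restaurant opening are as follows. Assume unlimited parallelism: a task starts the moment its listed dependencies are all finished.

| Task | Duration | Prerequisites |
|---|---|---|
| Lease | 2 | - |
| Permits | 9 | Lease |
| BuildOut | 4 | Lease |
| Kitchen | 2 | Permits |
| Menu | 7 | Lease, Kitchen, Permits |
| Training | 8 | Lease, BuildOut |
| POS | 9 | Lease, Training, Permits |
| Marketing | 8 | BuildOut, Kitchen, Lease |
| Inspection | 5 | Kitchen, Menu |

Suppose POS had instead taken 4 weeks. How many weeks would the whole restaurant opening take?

Baseline: Lease→Permits→Kitchen→Menu→Inspection = 2+9+2+7+5 = 25 → 25 weeks.
The longest path through POS is only 23 weeks, so POS has float 2.
That remains the longest chain; total 25 weeks.

25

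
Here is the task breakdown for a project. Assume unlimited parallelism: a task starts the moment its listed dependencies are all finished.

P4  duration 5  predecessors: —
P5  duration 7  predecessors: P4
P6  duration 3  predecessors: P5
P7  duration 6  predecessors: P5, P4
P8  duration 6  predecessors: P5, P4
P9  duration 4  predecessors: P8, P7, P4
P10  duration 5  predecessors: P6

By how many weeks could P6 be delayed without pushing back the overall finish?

The longest chain is P4→P5→P7→P9 = 5+7+6+4 = 22; overall finish 22 weeks.
Longest path through P6: 20 weeks (earliest finish 15, latest finish 17).
Slack of P6 = 14 − 12 = 2 weeks.

2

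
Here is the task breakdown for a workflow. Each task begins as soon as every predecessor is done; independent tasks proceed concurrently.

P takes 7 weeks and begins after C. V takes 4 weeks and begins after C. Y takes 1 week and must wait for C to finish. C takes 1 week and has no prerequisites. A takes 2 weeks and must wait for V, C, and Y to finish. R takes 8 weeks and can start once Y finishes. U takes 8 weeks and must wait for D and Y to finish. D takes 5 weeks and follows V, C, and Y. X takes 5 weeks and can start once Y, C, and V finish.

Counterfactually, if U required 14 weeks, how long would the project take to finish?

24

The binding path is C→V→D→U = 1+4+5+8 = 18; finish at 18 weeks.
U is on the critical path; changing it to 14 makes that path 24 weeks.
The critical path is still C→V→D→U; finish is now 24 weeks.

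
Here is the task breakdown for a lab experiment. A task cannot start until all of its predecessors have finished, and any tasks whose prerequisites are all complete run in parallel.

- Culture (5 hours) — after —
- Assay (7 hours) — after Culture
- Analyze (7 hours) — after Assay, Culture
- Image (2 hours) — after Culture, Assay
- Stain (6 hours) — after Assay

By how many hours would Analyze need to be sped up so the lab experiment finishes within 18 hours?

1

Current finish: 19 hours; target: 18.
Analyze is on every critical path, so each hour cut from Analyze cuts the finish by one (this holds down to a finish of 18).
Need 19 − 18 = 1 hour off Analyze → Analyze becomes 6 hours, finish becomes 18.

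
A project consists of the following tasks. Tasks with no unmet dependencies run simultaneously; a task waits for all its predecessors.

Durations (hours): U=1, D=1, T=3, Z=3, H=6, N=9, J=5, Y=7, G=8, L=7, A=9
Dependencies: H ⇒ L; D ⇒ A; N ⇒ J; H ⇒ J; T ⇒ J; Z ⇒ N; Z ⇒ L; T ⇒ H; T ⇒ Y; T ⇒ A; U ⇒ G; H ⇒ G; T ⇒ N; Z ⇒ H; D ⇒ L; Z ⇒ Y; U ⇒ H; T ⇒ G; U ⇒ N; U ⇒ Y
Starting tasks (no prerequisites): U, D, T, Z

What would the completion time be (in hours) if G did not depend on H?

Original critical path: T→H→G = 3+6+8 = 17 ⇒ 17 hours.
Without H→G, G's earliest start moves from 9 to 3.
New critical path: T→N→J = 3+9+5 = 17 ⇒ 17 hours.

17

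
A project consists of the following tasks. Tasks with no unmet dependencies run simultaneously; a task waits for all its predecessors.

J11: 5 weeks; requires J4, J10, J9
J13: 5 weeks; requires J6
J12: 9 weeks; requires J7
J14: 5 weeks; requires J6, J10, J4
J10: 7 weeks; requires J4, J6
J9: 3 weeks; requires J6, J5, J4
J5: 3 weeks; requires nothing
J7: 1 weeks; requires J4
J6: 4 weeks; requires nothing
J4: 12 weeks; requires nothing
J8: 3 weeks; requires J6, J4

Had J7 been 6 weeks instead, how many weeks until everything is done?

As given, the longest chain is J4→J10→J11 = 12+7+5 = 24, so the finish is 24 weeks.
The longest path through J7 is only 22 weeks, so J7 has float 2.
New critical path: J4→J7→J12 = 12+6+9 = 27 ⇒ 27 weeks.

27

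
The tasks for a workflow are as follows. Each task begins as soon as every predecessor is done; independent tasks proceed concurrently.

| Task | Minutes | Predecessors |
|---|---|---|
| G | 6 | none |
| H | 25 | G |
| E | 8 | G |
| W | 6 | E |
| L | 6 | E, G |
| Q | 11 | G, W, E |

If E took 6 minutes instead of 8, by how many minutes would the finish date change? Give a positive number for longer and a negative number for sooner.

0

As given, the longest chain is G→E→W→Q = 6+8+6+11 = 31, so the finish is 31 minutes.
Since E is critical, the -2 change carries straight to that chain (now 29 minutes).
The binding chain switches to G→H = 6+25 = 31; finish 31 minutes.
Change in finish: 31 − 31 = +0 minutes.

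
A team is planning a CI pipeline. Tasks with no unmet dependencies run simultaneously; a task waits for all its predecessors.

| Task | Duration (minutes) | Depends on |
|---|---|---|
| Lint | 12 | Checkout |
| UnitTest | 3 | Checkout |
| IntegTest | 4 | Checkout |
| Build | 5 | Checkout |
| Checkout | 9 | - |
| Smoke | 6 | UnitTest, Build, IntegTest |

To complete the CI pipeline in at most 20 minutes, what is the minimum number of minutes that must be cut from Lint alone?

1

Current finish: 21 minutes; target: 20.
Lint is on every critical path, so each minute cut from Lint cuts the finish by one (this holds down to a finish of 20).
Need 21 − 20 = 1 minute off Lint → Lint becomes 11 minutes, finish becomes 20.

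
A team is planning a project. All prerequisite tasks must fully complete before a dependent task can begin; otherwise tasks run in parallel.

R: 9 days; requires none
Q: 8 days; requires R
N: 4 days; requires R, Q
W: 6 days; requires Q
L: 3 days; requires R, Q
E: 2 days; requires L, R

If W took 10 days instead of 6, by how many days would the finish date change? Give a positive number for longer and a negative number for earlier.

The binding path is R→Q→W = 9+8+6 = 23; finish at 23 days.
W is on the critical path; changing it to 10 makes that path 27 days.
The critical path is still R→Q→W; finish is now 27 days.
Change in finish: 27 − 23 = +4 days.

4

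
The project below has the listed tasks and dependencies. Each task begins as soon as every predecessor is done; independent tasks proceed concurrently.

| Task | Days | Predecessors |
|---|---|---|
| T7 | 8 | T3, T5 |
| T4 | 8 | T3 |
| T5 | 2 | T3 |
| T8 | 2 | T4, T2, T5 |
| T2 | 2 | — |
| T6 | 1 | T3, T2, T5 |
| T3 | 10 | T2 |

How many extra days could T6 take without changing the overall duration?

The longest chain is T2→T3→T4→T8 = 2+10+8+2 = 22; overall finish 22 days.
T6 finishes as early as 15 and must finish by 22.
Float = 22 − 15 = 7.

7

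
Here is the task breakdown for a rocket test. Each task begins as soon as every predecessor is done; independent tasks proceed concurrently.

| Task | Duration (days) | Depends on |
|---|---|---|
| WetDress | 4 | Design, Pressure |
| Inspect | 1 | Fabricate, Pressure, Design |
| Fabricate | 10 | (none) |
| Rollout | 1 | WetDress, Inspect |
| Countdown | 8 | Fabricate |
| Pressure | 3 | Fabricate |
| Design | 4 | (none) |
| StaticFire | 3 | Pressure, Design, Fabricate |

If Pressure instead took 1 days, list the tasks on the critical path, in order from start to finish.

Fabricate, Countdown

Critical path before the change: Fabricate→Pressure→WetDress→Rollout = 10+3+4+1 = 18 giving 18 days.
Since Pressure is critical, the -2 change carries straight to that chain (now 16 days).
Now Fabricate→Countdown = 10+8 = 18 is longest, so the finish becomes 18 days.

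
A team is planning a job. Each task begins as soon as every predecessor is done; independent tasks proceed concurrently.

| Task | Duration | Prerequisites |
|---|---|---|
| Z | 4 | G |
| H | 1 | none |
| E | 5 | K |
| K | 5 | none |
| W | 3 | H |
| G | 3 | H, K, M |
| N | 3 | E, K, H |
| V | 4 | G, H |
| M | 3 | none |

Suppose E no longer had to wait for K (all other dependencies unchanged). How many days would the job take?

12

Before: longest chain K→E→N = 5+5+3 = 13, finish 13.
Without K→E, E's earliest start moves from 5 to 0.
The longest chain is now K→G→V = 5+3+4 = 12, so the job takes 12 days.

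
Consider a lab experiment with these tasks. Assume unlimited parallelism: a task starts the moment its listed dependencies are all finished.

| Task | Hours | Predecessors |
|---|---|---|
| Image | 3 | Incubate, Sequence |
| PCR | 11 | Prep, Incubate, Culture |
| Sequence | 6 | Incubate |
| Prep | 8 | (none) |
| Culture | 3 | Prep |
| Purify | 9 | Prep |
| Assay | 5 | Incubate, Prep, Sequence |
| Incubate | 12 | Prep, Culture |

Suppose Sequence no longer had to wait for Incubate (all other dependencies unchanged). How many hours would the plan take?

34

With the dependency in place, Prep→Culture→Incubate→PCR = 8+3+12+11 = 34 sets the finish at 34 hours.
Without Incubate→Sequence, Sequence's earliest start moves from 23 to 0.
New critical path: Prep→Culture→Incubate→PCR = 8+3+12+11 = 34 ⇒ 34 hours.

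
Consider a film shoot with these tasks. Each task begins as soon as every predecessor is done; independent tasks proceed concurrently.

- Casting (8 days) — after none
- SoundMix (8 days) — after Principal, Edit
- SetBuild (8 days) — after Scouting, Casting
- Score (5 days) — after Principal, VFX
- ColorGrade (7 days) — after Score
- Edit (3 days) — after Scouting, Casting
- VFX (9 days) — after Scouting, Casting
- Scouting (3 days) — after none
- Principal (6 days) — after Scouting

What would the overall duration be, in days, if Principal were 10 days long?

As given, the longest chain is Casting→VFX→Score→ColorGrade = 8+9+5+7 = 29, so the finish is 29 days.
Principal has 8 days of float (longest path through it is 21).
No other chain overtakes it, so the finish is 29 days.

29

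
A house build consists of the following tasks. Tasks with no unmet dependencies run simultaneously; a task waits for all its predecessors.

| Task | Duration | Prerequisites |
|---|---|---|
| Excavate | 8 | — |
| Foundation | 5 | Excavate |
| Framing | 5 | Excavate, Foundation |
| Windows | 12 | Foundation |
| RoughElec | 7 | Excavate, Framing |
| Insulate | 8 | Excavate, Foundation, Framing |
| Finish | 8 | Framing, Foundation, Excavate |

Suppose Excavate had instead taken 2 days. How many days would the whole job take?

As given, the longest chain is Excavate→Foundation→Framing→Insulate = 8+5+5+8 = 26, so the finish is 26 days.
Excavate is on the critical path; changing it to 2 makes that path 20 days.
The critical path is still Excavate→Foundation→Framing→Insulate; finish is now 20 days.

20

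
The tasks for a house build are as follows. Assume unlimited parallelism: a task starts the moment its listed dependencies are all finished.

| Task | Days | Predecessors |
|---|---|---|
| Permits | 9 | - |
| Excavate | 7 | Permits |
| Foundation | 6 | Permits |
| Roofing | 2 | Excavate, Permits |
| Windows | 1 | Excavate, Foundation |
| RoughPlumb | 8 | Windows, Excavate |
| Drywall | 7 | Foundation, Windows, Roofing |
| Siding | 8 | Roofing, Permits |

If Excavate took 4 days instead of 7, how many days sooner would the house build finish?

Critical path before the change: Permits→Excavate→Roofing→Siding = 9+7+2+8 = 26 giving 26 days.
Excavate lies on that path, so at 4 days the path becomes 23 days.
The binding chain switches to Permits→Foundation→Windows→RoughPlumb = 9+6+1+8 = 24; finish 24 days.
Change in finish: 24 − 26 = -2 days.

2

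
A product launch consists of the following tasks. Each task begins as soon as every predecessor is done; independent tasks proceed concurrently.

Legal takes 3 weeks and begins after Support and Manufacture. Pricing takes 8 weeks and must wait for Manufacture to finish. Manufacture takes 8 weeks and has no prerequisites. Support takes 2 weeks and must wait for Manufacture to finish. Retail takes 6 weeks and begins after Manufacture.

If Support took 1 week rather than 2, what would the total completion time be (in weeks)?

16

The binding path is Manufacture→Pricing = 8+8 = 16; finish at 16 weeks.
Support has 3 weeks of float (longest path through it is 13).
That remains the longest chain; total 16 weeks.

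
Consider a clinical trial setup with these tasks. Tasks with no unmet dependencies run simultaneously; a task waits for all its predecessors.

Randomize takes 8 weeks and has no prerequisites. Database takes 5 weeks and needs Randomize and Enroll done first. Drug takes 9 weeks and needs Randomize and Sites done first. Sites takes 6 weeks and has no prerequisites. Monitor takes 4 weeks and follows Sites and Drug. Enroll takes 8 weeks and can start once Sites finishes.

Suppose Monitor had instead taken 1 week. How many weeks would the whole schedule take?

19

As given, the longest chain is Randomize→Drug→Monitor = 8+9+4 = 21, so the finish is 21 weeks.
Since Monitor is critical, the -3 change carries straight to that chain (now 18 weeks).
New critical path: Sites→Enroll→Database = 6+8+5 = 19 ⇒ 19 weeks.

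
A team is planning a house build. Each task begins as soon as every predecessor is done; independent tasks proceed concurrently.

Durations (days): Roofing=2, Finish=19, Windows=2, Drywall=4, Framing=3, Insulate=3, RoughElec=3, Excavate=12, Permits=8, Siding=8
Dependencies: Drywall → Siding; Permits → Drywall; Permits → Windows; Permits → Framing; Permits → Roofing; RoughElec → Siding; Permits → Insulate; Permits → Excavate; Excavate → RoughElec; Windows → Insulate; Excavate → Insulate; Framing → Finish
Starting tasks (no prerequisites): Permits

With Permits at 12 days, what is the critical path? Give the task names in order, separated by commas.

Permits, Excavate, RoughElec, Siding

Critical path before the change: Permits→Excavate→RoughElec→Siding = 8+12+3+8 = 31 giving 31 days.
Since Permits is critical, the +4 change carries straight to that chain (now 35 days).
No other chain overtakes it, so the finish is 35 days.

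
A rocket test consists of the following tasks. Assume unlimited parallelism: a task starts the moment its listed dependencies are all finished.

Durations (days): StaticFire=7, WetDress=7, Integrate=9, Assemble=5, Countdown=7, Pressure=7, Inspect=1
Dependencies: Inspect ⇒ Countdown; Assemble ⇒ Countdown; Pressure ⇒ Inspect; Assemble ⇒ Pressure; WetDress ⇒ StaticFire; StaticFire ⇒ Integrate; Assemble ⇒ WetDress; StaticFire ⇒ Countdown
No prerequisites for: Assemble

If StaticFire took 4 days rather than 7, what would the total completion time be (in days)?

As given, the longest chain is Assemble→WetDress→StaticFire→Integrate = 5+7+7+9 = 28, so the finish is 28 days.
Since StaticFire is critical, the -3 change carries straight to that chain (now 25 days).
That remains the longest chain; total 25 days.

25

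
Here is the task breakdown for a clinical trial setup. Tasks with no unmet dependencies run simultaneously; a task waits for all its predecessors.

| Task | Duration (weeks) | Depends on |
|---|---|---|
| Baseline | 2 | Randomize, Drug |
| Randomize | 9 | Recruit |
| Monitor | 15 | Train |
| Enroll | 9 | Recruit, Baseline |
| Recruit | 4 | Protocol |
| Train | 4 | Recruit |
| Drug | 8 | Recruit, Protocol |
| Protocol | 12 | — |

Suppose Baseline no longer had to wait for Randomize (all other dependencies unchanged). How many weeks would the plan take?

35

With the dependency in place, Protocol→Recruit→Randomize→Baseline→Enroll = 12+4+9+2+9 = 36 sets the finish at 36 weeks.
Without Randomize→Baseline, Baseline's earliest start moves from 25 to 24.
After: Protocol→Recruit→Train→Monitor = 12+4+4+15 = 35 → 35 weeks.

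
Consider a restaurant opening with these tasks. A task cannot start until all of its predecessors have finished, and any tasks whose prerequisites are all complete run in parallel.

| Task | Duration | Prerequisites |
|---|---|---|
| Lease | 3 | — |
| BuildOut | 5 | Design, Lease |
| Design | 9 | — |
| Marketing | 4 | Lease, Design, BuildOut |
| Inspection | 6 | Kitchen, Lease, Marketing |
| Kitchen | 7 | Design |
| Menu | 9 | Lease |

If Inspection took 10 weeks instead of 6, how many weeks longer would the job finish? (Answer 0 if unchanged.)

4

As given, the longest chain is Design→BuildOut→Marketing→Inspection = 9+5+4+6 = 24, so the finish is 24 weeks.
Inspection is on the critical path; changing it to 10 makes that path 28 weeks.
No other chain overtakes it, so the finish is 28 weeks.
Change in finish: 28 − 24 = +4 weeks.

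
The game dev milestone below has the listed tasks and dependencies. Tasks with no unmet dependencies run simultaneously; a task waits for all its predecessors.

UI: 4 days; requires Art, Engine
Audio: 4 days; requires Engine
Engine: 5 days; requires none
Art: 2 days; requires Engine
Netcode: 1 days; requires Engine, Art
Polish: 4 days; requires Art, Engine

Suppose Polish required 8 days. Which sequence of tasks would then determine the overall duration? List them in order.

Engine, Art, Polish

Baseline: Engine→Art→Polish = 5+2+4 = 11 → 11 days.
Polish is on the critical path; changing it to 8 makes that path 15 days.
That remains the longest chain; total 15 days.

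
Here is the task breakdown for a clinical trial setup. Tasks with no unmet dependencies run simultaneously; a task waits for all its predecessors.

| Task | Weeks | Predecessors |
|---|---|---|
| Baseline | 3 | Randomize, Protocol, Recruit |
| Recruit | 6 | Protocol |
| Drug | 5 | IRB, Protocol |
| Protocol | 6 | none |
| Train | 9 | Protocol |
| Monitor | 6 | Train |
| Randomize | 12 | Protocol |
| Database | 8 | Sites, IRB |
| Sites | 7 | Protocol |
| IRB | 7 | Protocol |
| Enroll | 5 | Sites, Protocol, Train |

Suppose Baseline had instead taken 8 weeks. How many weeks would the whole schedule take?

26

Critical path before the change: Protocol→Randomize→Baseline = 6+12+3 = 21 giving 21 weeks.
Since Baseline is critical, the +5 change carries straight to that chain (now 26 weeks).
No other chain overtakes it, so the finish is 26 weeks.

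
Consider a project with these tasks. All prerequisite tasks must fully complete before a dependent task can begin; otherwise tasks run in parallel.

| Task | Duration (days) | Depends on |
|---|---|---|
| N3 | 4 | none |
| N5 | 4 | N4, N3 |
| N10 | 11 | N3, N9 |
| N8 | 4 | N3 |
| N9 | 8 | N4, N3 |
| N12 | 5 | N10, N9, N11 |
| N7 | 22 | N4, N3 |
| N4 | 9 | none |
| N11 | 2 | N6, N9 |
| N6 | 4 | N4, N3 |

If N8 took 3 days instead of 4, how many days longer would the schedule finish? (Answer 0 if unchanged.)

As given, the longest chain is N4→N9→N10→N12 = 9+8+11+5 = 33, so the finish is 33 days.
N8 is off the critical path — its longest chain is 8 days, giving 25 of slack.
That remains the longest chain; total 33 days.
Change in finish: 33 − 33 = +0 days.

0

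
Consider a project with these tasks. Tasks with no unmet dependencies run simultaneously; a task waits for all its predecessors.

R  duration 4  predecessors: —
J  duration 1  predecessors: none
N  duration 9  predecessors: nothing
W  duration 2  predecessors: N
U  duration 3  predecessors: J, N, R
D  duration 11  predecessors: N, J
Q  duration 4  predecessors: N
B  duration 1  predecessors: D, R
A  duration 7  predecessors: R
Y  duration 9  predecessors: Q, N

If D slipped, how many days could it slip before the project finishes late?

1

Critical path: N→Q→Y = 9+4+9 = 22, so the finish is 22 days.
The longest chain containing D totals 21 days.
So D can slip 21 − 20 = 1 day.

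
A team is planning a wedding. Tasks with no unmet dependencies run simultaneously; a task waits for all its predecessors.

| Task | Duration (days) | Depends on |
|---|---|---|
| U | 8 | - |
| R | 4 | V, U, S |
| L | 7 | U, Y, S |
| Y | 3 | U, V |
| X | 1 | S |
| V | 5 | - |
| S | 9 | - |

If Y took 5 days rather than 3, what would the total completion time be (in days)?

20

As given, the longest chain is U→Y→L = 8+3+7 = 18, so the finish is 18 days.
Since Y is critical, the +2 change carries straight to that chain (now 20 days).
No other chain overtakes it, so the finish is 20 days.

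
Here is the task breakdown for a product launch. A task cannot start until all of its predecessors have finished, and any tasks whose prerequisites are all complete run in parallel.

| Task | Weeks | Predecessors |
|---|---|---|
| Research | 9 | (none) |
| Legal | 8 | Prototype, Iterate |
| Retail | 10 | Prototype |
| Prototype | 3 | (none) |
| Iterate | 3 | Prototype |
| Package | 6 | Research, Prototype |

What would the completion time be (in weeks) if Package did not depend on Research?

14

Before: longest chain Research→Package = 9+6 = 15, finish 15.
Without Research→Package, Package's earliest start moves from 9 to 3.
After: Prototype→Iterate→Legal = 3+3+8 = 14 → 14 weeks.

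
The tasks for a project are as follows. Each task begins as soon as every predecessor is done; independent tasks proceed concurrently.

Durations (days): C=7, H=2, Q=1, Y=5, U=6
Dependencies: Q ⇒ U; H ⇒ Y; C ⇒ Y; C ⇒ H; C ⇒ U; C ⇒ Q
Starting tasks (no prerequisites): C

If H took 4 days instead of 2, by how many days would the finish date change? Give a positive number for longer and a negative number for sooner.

Critical path before the change: C→H→Y = 7+2+5 = 14 giving 14 days.
H lies on that path, so at 4 days the path becomes 16 days.
The critical path is still C→H→Y; finish is now 16 days.
Change in finish: 16 − 14 = +2 days.

2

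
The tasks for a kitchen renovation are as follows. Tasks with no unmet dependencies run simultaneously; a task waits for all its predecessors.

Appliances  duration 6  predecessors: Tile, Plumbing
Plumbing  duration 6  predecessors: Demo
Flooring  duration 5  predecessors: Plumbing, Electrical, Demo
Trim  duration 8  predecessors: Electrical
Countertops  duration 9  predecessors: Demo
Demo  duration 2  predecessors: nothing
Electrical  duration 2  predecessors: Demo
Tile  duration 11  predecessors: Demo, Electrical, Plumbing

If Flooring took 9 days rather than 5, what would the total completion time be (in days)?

25

Critical path before the change: Demo→Plumbing→Tile→Appliances = 2+6+11+6 = 25 giving 25 days.
The longest path through Flooring is only 13 days, so Flooring has float 12.
That remains the longest chain; total 25 days.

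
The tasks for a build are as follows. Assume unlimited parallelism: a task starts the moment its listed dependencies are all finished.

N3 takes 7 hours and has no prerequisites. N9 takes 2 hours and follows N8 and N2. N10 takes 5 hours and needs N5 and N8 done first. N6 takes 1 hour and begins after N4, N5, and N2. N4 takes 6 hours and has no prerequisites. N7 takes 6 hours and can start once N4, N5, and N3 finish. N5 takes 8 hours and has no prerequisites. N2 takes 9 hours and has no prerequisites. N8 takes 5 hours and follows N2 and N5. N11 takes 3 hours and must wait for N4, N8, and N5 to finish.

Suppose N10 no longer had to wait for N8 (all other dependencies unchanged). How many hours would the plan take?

17

Before: longest chain N2→N8→N10 = 9+5+5 = 19, finish 19.
Without N8→N10, N10's earliest start moves from 14 to 8.
The longest chain is now N2→N8→N11 = 9+5+3 = 17, so the plan takes 17 hours.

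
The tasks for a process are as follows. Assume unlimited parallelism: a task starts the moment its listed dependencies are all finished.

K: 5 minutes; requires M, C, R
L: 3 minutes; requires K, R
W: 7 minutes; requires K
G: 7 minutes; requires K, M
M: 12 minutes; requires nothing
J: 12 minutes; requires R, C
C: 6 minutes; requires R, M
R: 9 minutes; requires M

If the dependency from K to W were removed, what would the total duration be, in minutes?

With the dependency in place, M→R→C→K→W = 12+9+6+5+7 = 39 sets the finish at 39 minutes.
Without K→W, W's earliest start moves from 32 to 0.
The longest chain is now M→R→C→K→G = 12+9+6+5+7 = 39, so the schedule takes 39 minutes.

39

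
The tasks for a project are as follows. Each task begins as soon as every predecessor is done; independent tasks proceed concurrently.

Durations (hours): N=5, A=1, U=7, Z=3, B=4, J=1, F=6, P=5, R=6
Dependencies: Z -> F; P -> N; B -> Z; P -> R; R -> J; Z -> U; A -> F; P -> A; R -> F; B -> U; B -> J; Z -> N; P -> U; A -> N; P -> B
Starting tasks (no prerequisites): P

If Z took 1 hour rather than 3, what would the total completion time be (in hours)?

17

The binding path is P→B→Z→U = 5+4+3+7 = 19; finish at 19 hours.
Since Z is critical, the -2 change carries straight to that chain (now 17 hours).
That remains the longest chain; total 17 hours.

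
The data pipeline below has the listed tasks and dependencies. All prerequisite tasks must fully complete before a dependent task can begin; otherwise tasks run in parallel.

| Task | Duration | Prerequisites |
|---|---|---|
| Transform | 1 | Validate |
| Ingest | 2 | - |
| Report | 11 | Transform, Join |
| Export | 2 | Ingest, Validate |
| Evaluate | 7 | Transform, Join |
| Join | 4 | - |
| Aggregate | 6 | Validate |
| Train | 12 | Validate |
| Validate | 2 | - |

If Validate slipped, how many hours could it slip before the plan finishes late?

Critical path: Join→Report = 4+11 = 15, so the finish is 15 hours.
Longest path through Validate: 14 hours (earliest finish 2, latest finish 3).
Float = 15 − 14 = 1.

1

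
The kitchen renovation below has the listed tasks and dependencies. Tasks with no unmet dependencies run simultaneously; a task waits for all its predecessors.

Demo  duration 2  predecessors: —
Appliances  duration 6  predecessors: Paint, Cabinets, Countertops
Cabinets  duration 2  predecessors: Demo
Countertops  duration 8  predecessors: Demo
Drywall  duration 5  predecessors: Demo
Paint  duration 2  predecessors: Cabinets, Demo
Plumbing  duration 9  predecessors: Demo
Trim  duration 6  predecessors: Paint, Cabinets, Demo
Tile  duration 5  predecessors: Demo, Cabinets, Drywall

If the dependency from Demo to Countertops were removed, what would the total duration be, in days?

Before: longest chain Demo→Countertops→Appliances = 2+8+6 = 16, finish 16.
Without Demo→Countertops, Countertops's earliest start moves from 2 to 0.
The longest chain is now Countertops→Appliances = 8+6 = 14, so the schedule takes 14 days.

14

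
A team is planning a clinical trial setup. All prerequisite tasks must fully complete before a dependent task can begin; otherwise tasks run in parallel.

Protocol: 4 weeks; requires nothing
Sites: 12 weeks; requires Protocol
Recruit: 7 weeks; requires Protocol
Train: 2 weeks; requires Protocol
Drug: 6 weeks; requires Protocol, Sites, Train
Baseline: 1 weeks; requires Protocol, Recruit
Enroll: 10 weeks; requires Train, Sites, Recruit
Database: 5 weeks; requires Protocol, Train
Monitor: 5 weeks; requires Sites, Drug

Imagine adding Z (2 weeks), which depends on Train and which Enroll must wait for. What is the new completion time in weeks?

Originally the plan takes 27 weeks.
With Z inserted, Enroll now waits for max(Train, Sites, Recruit, Z).
New critical path: Protocol→Sites→Drug→Monitor = 4+12+6+5 = 27 ⇒ 27 weeks.

27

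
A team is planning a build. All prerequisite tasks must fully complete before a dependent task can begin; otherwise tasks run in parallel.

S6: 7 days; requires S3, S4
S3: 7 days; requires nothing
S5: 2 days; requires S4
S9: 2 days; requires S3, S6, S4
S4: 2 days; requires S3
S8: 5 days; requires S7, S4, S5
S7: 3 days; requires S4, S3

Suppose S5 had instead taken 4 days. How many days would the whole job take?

18

Critical path before the change: S3→S4→S6→S9 = 7+2+7+2 = 18 giving 18 days.
S5 has 2 days of float (longest path through it is 16).
New critical path: S3→S4→S5→S8 = 7+2+4+5 = 18 ⇒ 18 days.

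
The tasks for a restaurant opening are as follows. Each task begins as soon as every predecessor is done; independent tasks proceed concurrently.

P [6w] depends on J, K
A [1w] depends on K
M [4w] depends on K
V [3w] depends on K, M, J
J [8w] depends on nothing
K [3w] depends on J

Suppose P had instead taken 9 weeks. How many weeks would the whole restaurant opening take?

20

As given, the longest chain is J→K→M→V = 8+3+4+3 = 18, so the finish is 18 weeks.
P is off the critical path — its longest chain is 17 weeks, giving 1 of slack.
Now J→K→P = 8+3+9 = 20 is longest, so the finish becomes 20 weeks.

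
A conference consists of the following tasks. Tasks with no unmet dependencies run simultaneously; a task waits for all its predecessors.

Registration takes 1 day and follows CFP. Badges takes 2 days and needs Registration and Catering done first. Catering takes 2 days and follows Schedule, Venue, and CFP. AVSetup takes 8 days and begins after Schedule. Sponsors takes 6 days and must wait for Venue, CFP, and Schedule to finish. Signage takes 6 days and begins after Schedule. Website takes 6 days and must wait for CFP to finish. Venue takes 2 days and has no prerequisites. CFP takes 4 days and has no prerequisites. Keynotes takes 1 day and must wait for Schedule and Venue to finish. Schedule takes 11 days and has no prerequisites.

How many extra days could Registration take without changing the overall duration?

12

Critical path: Schedule→AVSetup = 11+8 = 19, so the finish is 19 days.
Registration finishes as early as 5 and must finish by 17.
Slack of Registration = 16 − 4 = 12 days.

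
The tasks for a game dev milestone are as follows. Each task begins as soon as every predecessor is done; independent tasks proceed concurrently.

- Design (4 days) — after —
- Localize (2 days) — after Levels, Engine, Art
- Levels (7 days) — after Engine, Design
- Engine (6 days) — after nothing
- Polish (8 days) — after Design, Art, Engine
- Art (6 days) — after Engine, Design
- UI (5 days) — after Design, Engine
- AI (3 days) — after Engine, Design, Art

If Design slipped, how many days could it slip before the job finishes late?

2

Critical path: Engine→Art→Polish = 6+6+8 = 20, so the finish is 20 days.
The longest chain containing Design totals 18 days.
Float = 20 − 18 = 2.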